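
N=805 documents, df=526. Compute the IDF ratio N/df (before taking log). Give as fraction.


IDF ratio = N / df
= 805 / 526
= 805/526

805/526


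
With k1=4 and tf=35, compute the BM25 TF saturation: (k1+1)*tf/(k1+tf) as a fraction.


BM25 TF component = (k1+1)*tf / (k1+tf)
k1 = 4, tf = 35
Numerator = (4+1)*35 = 175
Denominator = 4 + 35 = 39
= 175/39 = 175/39

175/39


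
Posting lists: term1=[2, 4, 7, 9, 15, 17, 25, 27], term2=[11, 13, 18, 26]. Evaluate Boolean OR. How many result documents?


Boolean OR: find union of posting lists
term1 docs: [2, 4, 7, 9, 15, 17, 25, 27]
term2 docs: [11, 13, 18, 26]
Union: [2, 4, 7, 9, 11, 13, 15, 17, 18, 25, 26, 27]
|union| = 12

12


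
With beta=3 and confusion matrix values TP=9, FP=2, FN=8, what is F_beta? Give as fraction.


P = TP/(TP+FP) = 9/11 = 9/11
R = TP/(TP+FN) = 9/17 = 9/17
beta^2 = 3^2 = 9
(1 + beta^2) = 10
Numerator = (1+beta^2)*P*R = 810/187
Denominator = beta^2*P + R = 81/11 + 9/17 = 1476/187
F_beta = 45/82

45/82


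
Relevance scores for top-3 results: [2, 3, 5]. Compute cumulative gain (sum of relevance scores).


Cumulative Gain = sum of relevance scores
Position 1: rel=2, running sum=2
Position 2: rel=3, running sum=5
Position 3: rel=5, running sum=10
CG = 10

10


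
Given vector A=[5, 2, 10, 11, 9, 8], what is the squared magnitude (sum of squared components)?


|A|^2 = sum of squared components
A[0]^2 = 5^2 = 25
A[1]^2 = 2^2 = 4
A[2]^2 = 10^2 = 100
A[3]^2 = 11^2 = 121
A[4]^2 = 9^2 = 81
A[5]^2 = 8^2 = 64
Sum = 25 + 4 + 100 + 121 + 81 + 64 = 395

395


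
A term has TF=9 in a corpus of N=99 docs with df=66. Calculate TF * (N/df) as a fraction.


TF * (N/df)
= 9 * (99/66)
= 9 * 3/2
= 27/2

27/2


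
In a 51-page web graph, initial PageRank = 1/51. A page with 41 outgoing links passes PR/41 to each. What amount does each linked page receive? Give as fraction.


Initial PR = 1/51 = 1/51
Outlinks = 41
Contribution per link = PR / outlinks
= 1/51 / 41
= 1/2091

1/2091


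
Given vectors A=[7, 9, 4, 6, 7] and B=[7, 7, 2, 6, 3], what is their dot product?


Dot product = sum of element-wise products
A[0]*B[0] = 7*7 = 49
A[1]*B[1] = 9*7 = 63
A[2]*B[2] = 4*2 = 8
A[3]*B[3] = 6*6 = 36
A[4]*B[4] = 7*3 = 21
Sum = 49 + 63 + 8 + 36 + 21 = 177

177


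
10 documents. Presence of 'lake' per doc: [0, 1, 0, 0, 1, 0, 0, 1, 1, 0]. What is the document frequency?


Checking each document for 'lake':
Doc 1: absent
Doc 2: present
Doc 3: absent
Doc 4: absent
Doc 5: present
Doc 6: absent
Doc 7: absent
Doc 8: present
Doc 9: present
Doc 10: absent
df = sum of presences = 0 + 1 + 0 + 0 + 1 + 0 + 0 + 1 + 1 + 0 = 4

4


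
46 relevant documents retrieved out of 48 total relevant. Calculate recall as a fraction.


Recall = retrieved_relevant / total_relevant
= 46 / 48
= 46 / (46 + 2)
= 23/24

23/24


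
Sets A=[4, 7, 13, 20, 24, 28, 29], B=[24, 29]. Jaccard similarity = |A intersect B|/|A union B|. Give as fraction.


A intersect B = [24, 29]
|A intersect B| = 2
A union B = [4, 7, 13, 20, 24, 28, 29]
|A union B| = 7
Jaccard = 2/7 = 2/7

2/7


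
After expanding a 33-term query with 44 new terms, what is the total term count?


Original terms: 33
Expansion terms: 44
Total = 33 + 44 = 77

77


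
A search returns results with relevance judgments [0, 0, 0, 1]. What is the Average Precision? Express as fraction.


Computing P@k for each relevant position:
Position 1: not relevant
Position 2: not relevant
Position 3: not relevant
Position 4: relevant, P@4 = 1/4 = 1/4
Sum of P@k = 1/4 = 1/4
AP = 1/4 / 1 = 1/4

1/4


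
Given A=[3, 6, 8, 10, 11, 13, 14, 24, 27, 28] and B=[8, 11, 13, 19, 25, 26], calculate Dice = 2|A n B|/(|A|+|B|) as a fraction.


A intersect B = [8, 11, 13]
|A intersect B| = 3
|A| = 10, |B| = 6
Dice = 2*3 / (10+6)
= 6 / 16 = 3/8

3/8


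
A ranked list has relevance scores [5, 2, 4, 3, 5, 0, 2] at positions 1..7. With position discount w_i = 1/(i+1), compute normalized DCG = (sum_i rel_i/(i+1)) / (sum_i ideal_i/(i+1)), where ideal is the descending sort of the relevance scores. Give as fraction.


Position discount weights w_i = 1/(i+1) for i=1..7:
Weights = [1/2, 1/3, 1/4, 1/5, 1/6, 1/7, 1/8]
Actual relevance: [5, 2, 4, 3, 5, 0, 2]
DCG = 5/2 + 2/3 + 4/4 + 3/5 + 5/6 + 0/7 + 2/8 = 117/20
Ideal relevance (sorted desc): [5, 5, 4, 3, 2, 2, 0]
Ideal DCG = 5/2 + 5/3 + 4/4 + 3/5 + 2/6 + 2/7 + 0/8 = 447/70
nDCG = DCG / ideal_DCG = 117/20 / 447/70 = 273/298

273/298


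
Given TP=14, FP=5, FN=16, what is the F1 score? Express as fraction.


F1 = 2 * P * R / (P + R)
P = TP/(TP+FP) = 14/19 = 14/19
R = TP/(TP+FN) = 14/30 = 7/15
2 * P * R = 2 * 14/19 * 7/15 = 196/285
P + R = 14/19 + 7/15 = 343/285
F1 = 196/285 / 343/285 = 4/7

4/7


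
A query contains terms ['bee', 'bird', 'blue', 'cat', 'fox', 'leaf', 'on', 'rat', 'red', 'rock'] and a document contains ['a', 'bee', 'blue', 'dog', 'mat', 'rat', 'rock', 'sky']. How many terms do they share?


Query terms: ['bee', 'bird', 'blue', 'cat', 'fox', 'leaf', 'on', 'rat', 'red', 'rock']
Document terms: ['a', 'bee', 'blue', 'dog', 'mat', 'rat', 'rock', 'sky']
Common terms: ['bee', 'blue', 'rat', 'rock']
Overlap count = 4

4


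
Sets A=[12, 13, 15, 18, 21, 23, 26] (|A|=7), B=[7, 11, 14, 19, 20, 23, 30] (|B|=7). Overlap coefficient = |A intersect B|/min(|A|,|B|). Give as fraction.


A intersect B = [23]
|A intersect B| = 1
min(|A|, |B|) = min(7, 7) = 7
Overlap = 1 / 7 = 1/7

1/7


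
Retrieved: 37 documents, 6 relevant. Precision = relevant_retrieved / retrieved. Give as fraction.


Precision = relevant_retrieved / total_retrieved
= 6 / 37
= 6 / (6 + 31)
= 6/37

6/37


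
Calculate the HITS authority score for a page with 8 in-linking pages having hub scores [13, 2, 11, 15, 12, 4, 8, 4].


Authority = sum of hub scores of in-linkers
In-link 1: hub score = 13
In-link 2: hub score = 2
In-link 3: hub score = 11
In-link 4: hub score = 15
In-link 5: hub score = 12
In-link 6: hub score = 4
In-link 7: hub score = 8
In-link 8: hub score = 4
Authority = 13 + 2 + 11 + 15 + 12 + 4 + 8 + 4 = 69

69


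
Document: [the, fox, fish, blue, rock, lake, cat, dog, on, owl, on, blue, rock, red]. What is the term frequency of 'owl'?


Document has 14 words
Scanning for 'owl':
Found at positions: [9]
Count = 1

1


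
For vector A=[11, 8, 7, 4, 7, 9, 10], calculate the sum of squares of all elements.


|A|^2 = sum of squared components
A[0]^2 = 11^2 = 121
A[1]^2 = 8^2 = 64
A[2]^2 = 7^2 = 49
A[3]^2 = 4^2 = 16
A[4]^2 = 7^2 = 49
A[5]^2 = 9^2 = 81
A[6]^2 = 10^2 = 100
Sum = 121 + 64 + 49 + 16 + 49 + 81 + 100 = 480

480


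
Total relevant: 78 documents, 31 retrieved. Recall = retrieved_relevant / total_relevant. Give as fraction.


Recall = retrieved_relevant / total_relevant
= 31 / 78
= 31 / (31 + 47)
= 31/78

31/78


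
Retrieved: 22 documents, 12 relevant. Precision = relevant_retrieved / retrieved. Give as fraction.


Precision = relevant_retrieved / total_retrieved
= 12 / 22
= 12 / (12 + 10)
= 6/11

6/11


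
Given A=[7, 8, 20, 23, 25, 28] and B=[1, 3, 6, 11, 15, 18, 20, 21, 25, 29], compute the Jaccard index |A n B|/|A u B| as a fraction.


A intersect B = [20, 25]
|A intersect B| = 2
A union B = [1, 3, 6, 7, 8, 11, 15, 18, 20, 21, 23, 25, 28, 29]
|A union B| = 14
Jaccard = 2/14 = 1/7

1/7


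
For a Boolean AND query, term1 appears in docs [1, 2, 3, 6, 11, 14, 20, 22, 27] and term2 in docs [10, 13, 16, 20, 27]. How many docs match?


Boolean AND: find intersection of posting lists
term1 docs: [1, 2, 3, 6, 11, 14, 20, 22, 27]
term2 docs: [10, 13, 16, 20, 27]
Intersection: [20, 27]
|intersection| = 2

2


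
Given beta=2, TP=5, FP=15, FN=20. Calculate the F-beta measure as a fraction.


P = TP/(TP+FP) = 5/20 = 1/4
R = TP/(TP+FN) = 5/25 = 1/5
beta^2 = 2^2 = 4
(1 + beta^2) = 5
Numerator = (1+beta^2)*P*R = 1/4
Denominator = beta^2*P + R = 1 + 1/5 = 6/5
F_beta = 5/24

5/24


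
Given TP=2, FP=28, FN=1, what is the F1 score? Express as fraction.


F1 = 2 * P * R / (P + R)
P = TP/(TP+FP) = 2/30 = 1/15
R = TP/(TP+FN) = 2/3 = 2/3
2 * P * R = 2 * 1/15 * 2/3 = 4/45
P + R = 1/15 + 2/3 = 11/15
F1 = 4/45 / 11/15 = 4/33

4/33


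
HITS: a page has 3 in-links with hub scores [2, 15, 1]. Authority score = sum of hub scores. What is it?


Authority = sum of hub scores of in-linkers
In-link 1: hub score = 2
In-link 2: hub score = 15
In-link 3: hub score = 1
Authority = 2 + 15 + 1 = 18

18


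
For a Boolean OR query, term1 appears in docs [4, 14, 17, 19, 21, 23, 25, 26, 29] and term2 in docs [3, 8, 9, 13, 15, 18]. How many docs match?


Boolean OR: find union of posting lists
term1 docs: [4, 14, 17, 19, 21, 23, 25, 26, 29]
term2 docs: [3, 8, 9, 13, 15, 18]
Union: [3, 4, 8, 9, 13, 14, 15, 17, 18, 19, 21, 23, 25, 26, 29]
|union| = 15

15


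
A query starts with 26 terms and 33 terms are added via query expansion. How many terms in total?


Original terms: 26
Expansion terms: 33
Total = 26 + 33 = 59

59


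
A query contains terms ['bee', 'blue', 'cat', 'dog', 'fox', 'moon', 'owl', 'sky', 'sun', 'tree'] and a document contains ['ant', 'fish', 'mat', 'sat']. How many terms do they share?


Query terms: ['bee', 'blue', 'cat', 'dog', 'fox', 'moon', 'owl', 'sky', 'sun', 'tree']
Document terms: ['ant', 'fish', 'mat', 'sat']
Common terms: []
Overlap count = 0

0


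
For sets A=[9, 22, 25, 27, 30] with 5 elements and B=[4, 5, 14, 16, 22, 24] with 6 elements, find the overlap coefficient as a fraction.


A intersect B = [22]
|A intersect B| = 1
min(|A|, |B|) = min(5, 6) = 5
Overlap = 1 / 5 = 1/5

1/5


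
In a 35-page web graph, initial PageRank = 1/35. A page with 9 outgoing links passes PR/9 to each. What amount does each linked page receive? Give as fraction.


Initial PR = 1/35 = 1/35
Outlinks = 9
Contribution per link = PR / outlinks
= 1/35 / 9
= 1/315

1/315


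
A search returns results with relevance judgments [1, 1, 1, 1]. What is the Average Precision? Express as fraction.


Computing P@k for each relevant position:
Position 1: relevant, P@1 = 1/1 = 1
Position 2: relevant, P@2 = 2/2 = 1
Position 3: relevant, P@3 = 3/3 = 1
Position 4: relevant, P@4 = 4/4 = 1
Sum of P@k = 1 + 1 + 1 + 1 = 4
AP = 4 / 4 = 1

1


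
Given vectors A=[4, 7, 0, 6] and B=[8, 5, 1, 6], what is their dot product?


Dot product = sum of element-wise products
A[0]*B[0] = 4*8 = 32
A[1]*B[1] = 7*5 = 35
A[2]*B[2] = 0*1 = 0
A[3]*B[3] = 6*6 = 36
Sum = 32 + 35 + 0 + 36 = 103

103


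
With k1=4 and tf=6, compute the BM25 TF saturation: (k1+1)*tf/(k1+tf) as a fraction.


BM25 TF component = (k1+1)*tf / (k1+tf)
k1 = 4, tf = 6
Numerator = (4+1)*6 = 30
Denominator = 4 + 6 = 10
= 30/10 = 3

3


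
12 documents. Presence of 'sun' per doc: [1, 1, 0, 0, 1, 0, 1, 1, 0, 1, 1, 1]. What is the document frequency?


Checking each document for 'sun':
Doc 1: present
Doc 2: present
Doc 3: absent
Doc 4: absent
Doc 5: present
Doc 6: absent
Doc 7: present
Doc 8: present
Doc 9: absent
Doc 10: present
Doc 11: present
Doc 12: present
df = sum of presences = 1 + 1 + 0 + 0 + 1 + 0 + 1 + 1 + 0 + 1 + 1 + 1 = 8

8


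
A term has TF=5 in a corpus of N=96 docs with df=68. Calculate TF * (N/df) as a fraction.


TF * (N/df)
= 5 * (96/68)
= 5 * 24/17
= 120/17

120/17


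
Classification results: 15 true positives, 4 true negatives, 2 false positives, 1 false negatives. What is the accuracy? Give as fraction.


Accuracy = (TP + TN) / (TP + TN + FP + FN)
TP + TN = 15 + 4 = 19
Total = 15 + 4 + 2 + 1 = 22
Accuracy = 19 / 22 = 19/22

19/22


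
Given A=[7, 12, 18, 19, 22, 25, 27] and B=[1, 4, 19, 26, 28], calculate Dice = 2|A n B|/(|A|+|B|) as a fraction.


A intersect B = [19]
|A intersect B| = 1
|A| = 7, |B| = 5
Dice = 2*1 / (7+5)
= 2 / 12 = 1/6

1/6


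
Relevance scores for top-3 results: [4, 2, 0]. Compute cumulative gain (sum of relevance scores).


Cumulative Gain = sum of relevance scores
Position 1: rel=4, running sum=4
Position 2: rel=2, running sum=6
Position 3: rel=0, running sum=6
CG = 6

6


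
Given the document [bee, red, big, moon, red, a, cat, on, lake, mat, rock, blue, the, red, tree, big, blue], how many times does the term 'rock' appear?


Document has 17 words
Scanning for 'rock':
Found at positions: [10]
Count = 1

1


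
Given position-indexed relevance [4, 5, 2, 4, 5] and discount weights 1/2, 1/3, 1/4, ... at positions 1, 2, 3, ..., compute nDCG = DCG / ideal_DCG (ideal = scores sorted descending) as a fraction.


Position discount weights w_i = 1/(i+1) for i=1..5:
Weights = [1/2, 1/3, 1/4, 1/5, 1/6]
Actual relevance: [4, 5, 2, 4, 5]
DCG = 4/2 + 5/3 + 2/4 + 4/5 + 5/6 = 29/5
Ideal relevance (sorted desc): [5, 5, 4, 4, 2]
Ideal DCG = 5/2 + 5/3 + 4/4 + 4/5 + 2/6 = 63/10
nDCG = DCG / ideal_DCG = 29/5 / 63/10 = 58/63

58/63


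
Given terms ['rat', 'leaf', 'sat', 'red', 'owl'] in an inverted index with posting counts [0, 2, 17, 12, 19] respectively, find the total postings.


Summing posting list sizes:
'rat': 0 postings
'leaf': 2 postings
'sat': 17 postings
'red': 12 postings
'owl': 19 postings
Total = 0 + 2 + 17 + 12 + 19 = 50

50


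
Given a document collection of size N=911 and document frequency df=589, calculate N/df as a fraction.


IDF ratio = N / df
= 911 / 589
= 911/589

911/589


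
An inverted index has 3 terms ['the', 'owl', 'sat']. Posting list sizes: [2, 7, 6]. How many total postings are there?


Summing posting list sizes:
'the': 2 postings
'owl': 7 postings
'sat': 6 postings
Total = 2 + 7 + 6 = 15

15


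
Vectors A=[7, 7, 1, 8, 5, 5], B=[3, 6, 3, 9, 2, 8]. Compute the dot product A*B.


Dot product = sum of element-wise products
A[0]*B[0] = 7*3 = 21
A[1]*B[1] = 7*6 = 42
A[2]*B[2] = 1*3 = 3
A[3]*B[3] = 8*9 = 72
A[4]*B[4] = 5*2 = 10
A[5]*B[5] = 5*8 = 40
Sum = 21 + 42 + 3 + 72 + 10 + 40 = 188

188


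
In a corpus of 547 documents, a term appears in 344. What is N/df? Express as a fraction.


IDF ratio = N / df
= 547 / 344
= 547/344

547/344


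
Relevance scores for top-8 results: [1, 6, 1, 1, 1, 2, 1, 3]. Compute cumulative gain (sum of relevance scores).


Cumulative Gain = sum of relevance scores
Position 1: rel=1, running sum=1
Position 2: rel=6, running sum=7
Position 3: rel=1, running sum=8
Position 4: rel=1, running sum=9
Position 5: rel=1, running sum=10
Position 6: rel=2, running sum=12
Position 7: rel=1, running sum=13
Position 8: rel=3, running sum=16
CG = 16

16


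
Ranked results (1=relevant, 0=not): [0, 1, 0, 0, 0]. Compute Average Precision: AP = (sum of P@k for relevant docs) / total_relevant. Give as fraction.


Computing P@k for each relevant position:
Position 1: not relevant
Position 2: relevant, P@2 = 1/2 = 1/2
Position 3: not relevant
Position 4: not relevant
Position 5: not relevant
Sum of P@k = 1/2 = 1/2
AP = 1/2 / 1 = 1/2

1/2


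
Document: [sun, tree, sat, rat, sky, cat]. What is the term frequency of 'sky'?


Document has 6 words
Scanning for 'sky':
Found at positions: [4]
Count = 1

1


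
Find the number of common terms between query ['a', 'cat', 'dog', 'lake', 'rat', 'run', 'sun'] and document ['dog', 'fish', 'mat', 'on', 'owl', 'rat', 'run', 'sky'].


Query terms: ['a', 'cat', 'dog', 'lake', 'rat', 'run', 'sun']
Document terms: ['dog', 'fish', 'mat', 'on', 'owl', 'rat', 'run', 'sky']
Common terms: ['dog', 'rat', 'run']
Overlap count = 3

3


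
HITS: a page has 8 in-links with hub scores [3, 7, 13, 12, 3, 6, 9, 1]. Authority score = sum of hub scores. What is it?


Authority = sum of hub scores of in-linkers
In-link 1: hub score = 3
In-link 2: hub score = 7
In-link 3: hub score = 13
In-link 4: hub score = 12
In-link 5: hub score = 3
In-link 6: hub score = 6
In-link 7: hub score = 9
In-link 8: hub score = 1
Authority = 3 + 7 + 13 + 12 + 3 + 6 + 9 + 1 = 54

54


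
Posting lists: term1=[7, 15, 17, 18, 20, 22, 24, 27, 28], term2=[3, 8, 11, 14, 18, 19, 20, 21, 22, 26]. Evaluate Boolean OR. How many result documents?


Boolean OR: find union of posting lists
term1 docs: [7, 15, 17, 18, 20, 22, 24, 27, 28]
term2 docs: [3, 8, 11, 14, 18, 19, 20, 21, 22, 26]
Union: [3, 7, 8, 11, 14, 15, 17, 18, 19, 20, 21, 22, 24, 26, 27, 28]
|union| = 16

16


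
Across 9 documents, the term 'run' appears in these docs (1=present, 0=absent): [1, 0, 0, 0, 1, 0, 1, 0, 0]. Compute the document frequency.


Checking each document for 'run':
Doc 1: present
Doc 2: absent
Doc 3: absent
Doc 4: absent
Doc 5: present
Doc 6: absent
Doc 7: present
Doc 8: absent
Doc 9: absent
df = sum of presences = 1 + 0 + 0 + 0 + 1 + 0 + 1 + 0 + 0 = 3

3


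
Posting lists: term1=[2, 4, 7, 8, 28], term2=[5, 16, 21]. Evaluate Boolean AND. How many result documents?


Boolean AND: find intersection of posting lists
term1 docs: [2, 4, 7, 8, 28]
term2 docs: [5, 16, 21]
Intersection: []
|intersection| = 0

0


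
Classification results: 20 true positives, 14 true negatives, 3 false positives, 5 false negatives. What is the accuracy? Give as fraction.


Accuracy = (TP + TN) / (TP + TN + FP + FN)
TP + TN = 20 + 14 = 34
Total = 20 + 14 + 3 + 5 = 42
Accuracy = 34 / 42 = 17/21

17/21


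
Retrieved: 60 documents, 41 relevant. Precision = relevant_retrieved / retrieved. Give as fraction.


Precision = relevant_retrieved / total_retrieved
= 41 / 60
= 41 / (41 + 19)
= 41/60

41/60


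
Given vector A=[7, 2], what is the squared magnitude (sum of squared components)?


|A|^2 = sum of squared components
A[0]^2 = 7^2 = 49
A[1]^2 = 2^2 = 4
Sum = 49 + 4 = 53

53


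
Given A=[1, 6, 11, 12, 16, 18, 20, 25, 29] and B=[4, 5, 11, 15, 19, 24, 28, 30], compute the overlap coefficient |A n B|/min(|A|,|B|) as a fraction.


A intersect B = [11]
|A intersect B| = 1
min(|A|, |B|) = min(9, 8) = 8
Overlap = 1 / 8 = 1/8

1/8


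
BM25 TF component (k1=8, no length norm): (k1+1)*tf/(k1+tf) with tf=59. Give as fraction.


BM25 TF component = (k1+1)*tf / (k1+tf)
k1 = 8, tf = 59
Numerator = (8+1)*59 = 531
Denominator = 8 + 59 = 67
= 531/67 = 531/67

531/67


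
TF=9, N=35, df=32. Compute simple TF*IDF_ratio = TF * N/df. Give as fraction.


TF * (N/df)
= 9 * (35/32)
= 9 * 35/32
= 315/32

315/32


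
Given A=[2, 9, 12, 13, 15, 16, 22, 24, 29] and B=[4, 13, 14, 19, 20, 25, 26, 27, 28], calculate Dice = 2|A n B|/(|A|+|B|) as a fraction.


A intersect B = [13]
|A intersect B| = 1
|A| = 9, |B| = 9
Dice = 2*1 / (9+9)
= 2 / 18 = 1/9

1/9


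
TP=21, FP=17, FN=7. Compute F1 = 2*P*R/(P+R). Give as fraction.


F1 = 2 * P * R / (P + R)
P = TP/(TP+FP) = 21/38 = 21/38
R = TP/(TP+FN) = 21/28 = 3/4
2 * P * R = 2 * 21/38 * 3/4 = 63/76
P + R = 21/38 + 3/4 = 99/76
F1 = 63/76 / 99/76 = 7/11

7/11


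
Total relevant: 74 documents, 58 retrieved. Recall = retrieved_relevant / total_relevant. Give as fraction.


Recall = retrieved_relevant / total_relevant
= 58 / 74
= 58 / (58 + 16)
= 29/37

29/37


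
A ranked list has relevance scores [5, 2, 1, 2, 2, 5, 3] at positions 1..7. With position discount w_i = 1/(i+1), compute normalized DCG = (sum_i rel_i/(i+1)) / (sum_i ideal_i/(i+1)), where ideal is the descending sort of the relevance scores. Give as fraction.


Position discount weights w_i = 1/(i+1) for i=1..7:
Weights = [1/2, 1/3, 1/4, 1/5, 1/6, 1/7, 1/8]
Actual relevance: [5, 2, 1, 2, 2, 5, 3]
DCG = 5/2 + 2/3 + 1/4 + 2/5 + 2/6 + 5/7 + 3/8 = 1467/280
Ideal relevance (sorted desc): [5, 5, 3, 2, 2, 2, 1]
Ideal DCG = 5/2 + 5/3 + 3/4 + 2/5 + 2/6 + 2/7 + 1/8 = 1697/280
nDCG = DCG / ideal_DCG = 1467/280 / 1697/280 = 1467/1697

1467/1697


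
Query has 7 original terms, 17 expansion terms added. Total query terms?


Original terms: 7
Expansion terms: 17
Total = 7 + 17 = 24

24


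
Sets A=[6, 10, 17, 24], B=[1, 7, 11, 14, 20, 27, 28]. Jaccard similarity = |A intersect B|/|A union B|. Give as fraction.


A intersect B = []
|A intersect B| = 0
A union B = [1, 6, 7, 10, 11, 14, 17, 20, 24, 27, 28]
|A union B| = 11
Jaccard = 0/11 = 0

0


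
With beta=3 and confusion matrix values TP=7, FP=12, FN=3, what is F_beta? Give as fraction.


P = TP/(TP+FP) = 7/19 = 7/19
R = TP/(TP+FN) = 7/10 = 7/10
beta^2 = 3^2 = 9
(1 + beta^2) = 10
Numerator = (1+beta^2)*P*R = 49/19
Denominator = beta^2*P + R = 63/19 + 7/10 = 763/190
F_beta = 70/109

70/109


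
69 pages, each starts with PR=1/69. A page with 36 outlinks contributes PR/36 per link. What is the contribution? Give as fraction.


Initial PR = 1/69 = 1/69
Outlinks = 36
Contribution per link = PR / outlinks
= 1/69 / 36
= 1/2484

1/2484


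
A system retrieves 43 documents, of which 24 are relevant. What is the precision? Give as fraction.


Precision = relevant_retrieved / total_retrieved
= 24 / 43
= 24 / (24 + 19)
= 24/43

24/43


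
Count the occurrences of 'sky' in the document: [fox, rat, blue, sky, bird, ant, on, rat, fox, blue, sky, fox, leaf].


Document has 13 words
Scanning for 'sky':
Found at positions: [3, 10]
Count = 2

2


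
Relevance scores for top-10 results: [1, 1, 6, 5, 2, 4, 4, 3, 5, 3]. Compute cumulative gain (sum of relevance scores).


Cumulative Gain = sum of relevance scores
Position 1: rel=1, running sum=1
Position 2: rel=1, running sum=2
Position 3: rel=6, running sum=8
Position 4: rel=5, running sum=13
Position 5: rel=2, running sum=15
Position 6: rel=4, running sum=19
Position 7: rel=4, running sum=23
Position 8: rel=3, running sum=26
Position 9: rel=5, running sum=31
Position 10: rel=3, running sum=34
CG = 34

34


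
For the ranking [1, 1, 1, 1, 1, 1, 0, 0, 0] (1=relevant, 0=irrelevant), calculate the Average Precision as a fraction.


Computing P@k for each relevant position:
Position 1: relevant, P@1 = 1/1 = 1
Position 2: relevant, P@2 = 2/2 = 1
Position 3: relevant, P@3 = 3/3 = 1
Position 4: relevant, P@4 = 4/4 = 1
Position 5: relevant, P@5 = 5/5 = 1
Position 6: relevant, P@6 = 6/6 = 1
Position 7: not relevant
Position 8: not relevant
Position 9: not relevant
Sum of P@k = 1 + 1 + 1 + 1 + 1 + 1 = 6
AP = 6 / 6 = 1

1


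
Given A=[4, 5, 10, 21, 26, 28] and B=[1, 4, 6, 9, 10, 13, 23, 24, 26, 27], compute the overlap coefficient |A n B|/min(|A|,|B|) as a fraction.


A intersect B = [4, 10, 26]
|A intersect B| = 3
min(|A|, |B|) = min(6, 10) = 6
Overlap = 3 / 6 = 1/2

1/2


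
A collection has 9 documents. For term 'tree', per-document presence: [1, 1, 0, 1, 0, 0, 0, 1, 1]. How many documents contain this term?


Checking each document for 'tree':
Doc 1: present
Doc 2: present
Doc 3: absent
Doc 4: present
Doc 5: absent
Doc 6: absent
Doc 7: absent
Doc 8: present
Doc 9: present
df = sum of presences = 1 + 1 + 0 + 1 + 0 + 0 + 0 + 1 + 1 = 5

5


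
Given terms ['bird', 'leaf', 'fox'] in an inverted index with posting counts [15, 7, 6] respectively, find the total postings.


Summing posting list sizes:
'bird': 15 postings
'leaf': 7 postings
'fox': 6 postings
Total = 15 + 7 + 6 = 28

28


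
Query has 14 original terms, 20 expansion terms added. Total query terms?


Original terms: 14
Expansion terms: 20
Total = 14 + 20 = 34

34


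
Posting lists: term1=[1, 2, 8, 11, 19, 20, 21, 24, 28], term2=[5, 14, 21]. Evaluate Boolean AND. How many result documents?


Boolean AND: find intersection of posting lists
term1 docs: [1, 2, 8, 11, 19, 20, 21, 24, 28]
term2 docs: [5, 14, 21]
Intersection: [21]
|intersection| = 1

1


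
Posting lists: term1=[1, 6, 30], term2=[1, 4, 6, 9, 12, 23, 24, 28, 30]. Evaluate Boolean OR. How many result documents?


Boolean OR: find union of posting lists
term1 docs: [1, 6, 30]
term2 docs: [1, 4, 6, 9, 12, 23, 24, 28, 30]
Union: [1, 4, 6, 9, 12, 23, 24, 28, 30]
|union| = 9

9


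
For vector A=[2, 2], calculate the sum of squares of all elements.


|A|^2 = sum of squared components
A[0]^2 = 2^2 = 4
A[1]^2 = 2^2 = 4
Sum = 4 + 4 = 8

8


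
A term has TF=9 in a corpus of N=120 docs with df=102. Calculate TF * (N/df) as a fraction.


TF * (N/df)
= 9 * (120/102)
= 9 * 20/17
= 180/17

180/17


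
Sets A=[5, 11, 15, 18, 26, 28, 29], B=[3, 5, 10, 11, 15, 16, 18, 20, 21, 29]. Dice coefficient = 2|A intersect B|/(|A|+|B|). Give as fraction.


A intersect B = [5, 11, 15, 18, 29]
|A intersect B| = 5
|A| = 7, |B| = 10
Dice = 2*5 / (7+10)
= 10 / 17 = 10/17

10/17


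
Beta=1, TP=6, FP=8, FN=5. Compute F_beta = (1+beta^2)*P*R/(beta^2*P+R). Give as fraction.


P = TP/(TP+FP) = 6/14 = 3/7
R = TP/(TP+FN) = 6/11 = 6/11
beta^2 = 1^2 = 1
(1 + beta^2) = 2
Numerator = (1+beta^2)*P*R = 36/77
Denominator = beta^2*P + R = 3/7 + 6/11 = 75/77
F_beta = 12/25

12/25


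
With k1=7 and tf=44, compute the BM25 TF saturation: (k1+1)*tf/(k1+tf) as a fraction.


BM25 TF component = (k1+1)*tf / (k1+tf)
k1 = 7, tf = 44
Numerator = (7+1)*44 = 352
Denominator = 7 + 44 = 51
= 352/51 = 352/51

352/51


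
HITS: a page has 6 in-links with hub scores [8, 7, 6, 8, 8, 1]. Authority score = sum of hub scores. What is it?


Authority = sum of hub scores of in-linkers
In-link 1: hub score = 8
In-link 2: hub score = 7
In-link 3: hub score = 6
In-link 4: hub score = 8
In-link 5: hub score = 8
In-link 6: hub score = 1
Authority = 8 + 7 + 6 + 8 + 8 + 1 = 38

38


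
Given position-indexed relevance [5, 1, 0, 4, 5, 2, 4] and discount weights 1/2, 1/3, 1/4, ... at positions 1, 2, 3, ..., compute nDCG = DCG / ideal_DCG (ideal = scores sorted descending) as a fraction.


Position discount weights w_i = 1/(i+1) for i=1..7:
Weights = [1/2, 1/3, 1/4, 1/5, 1/6, 1/7, 1/8]
Actual relevance: [5, 1, 0, 4, 5, 2, 4]
DCG = 5/2 + 1/3 + 0/4 + 4/5 + 5/6 + 2/7 + 4/8 = 1103/210
Ideal relevance (sorted desc): [5, 5, 4, 4, 2, 1, 0]
Ideal DCG = 5/2 + 5/3 + 4/4 + 4/5 + 2/6 + 1/7 + 0/8 = 451/70
nDCG = DCG / ideal_DCG = 1103/210 / 451/70 = 1103/1353

1103/1353


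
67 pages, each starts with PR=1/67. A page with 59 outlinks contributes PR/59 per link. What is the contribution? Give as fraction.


Initial PR = 1/67 = 1/67
Outlinks = 59
Contribution per link = PR / outlinks
= 1/67 / 59
= 1/3953

1/3953


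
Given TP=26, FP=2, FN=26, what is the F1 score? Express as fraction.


F1 = 2 * P * R / (P + R)
P = TP/(TP+FP) = 26/28 = 13/14
R = TP/(TP+FN) = 26/52 = 1/2
2 * P * R = 2 * 13/14 * 1/2 = 13/14
P + R = 13/14 + 1/2 = 10/7
F1 = 13/14 / 10/7 = 13/20

13/20


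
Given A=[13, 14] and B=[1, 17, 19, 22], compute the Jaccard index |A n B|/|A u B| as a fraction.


A intersect B = []
|A intersect B| = 0
A union B = [1, 13, 14, 17, 19, 22]
|A union B| = 6
Jaccard = 0/6 = 0

0


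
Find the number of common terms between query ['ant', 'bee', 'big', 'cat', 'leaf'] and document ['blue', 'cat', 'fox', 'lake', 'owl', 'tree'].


Query terms: ['ant', 'bee', 'big', 'cat', 'leaf']
Document terms: ['blue', 'cat', 'fox', 'lake', 'owl', 'tree']
Common terms: ['cat']
Overlap count = 1

1


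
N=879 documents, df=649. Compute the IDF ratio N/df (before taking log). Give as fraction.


IDF ratio = N / df
= 879 / 649
= 879/649

879/649


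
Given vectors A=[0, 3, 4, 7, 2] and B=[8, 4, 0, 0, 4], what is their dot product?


Dot product = sum of element-wise products
A[0]*B[0] = 0*8 = 0
A[1]*B[1] = 3*4 = 12
A[2]*B[2] = 4*0 = 0
A[3]*B[3] = 7*0 = 0
A[4]*B[4] = 2*4 = 8
Sum = 0 + 12 + 0 + 0 + 8 = 20

20


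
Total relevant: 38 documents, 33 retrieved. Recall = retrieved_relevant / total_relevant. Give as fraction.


Recall = retrieved_relevant / total_relevant
= 33 / 38
= 33 / (33 + 5)
= 33/38

33/38


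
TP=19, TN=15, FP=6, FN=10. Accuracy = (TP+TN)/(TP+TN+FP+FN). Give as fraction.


Accuracy = (TP + TN) / (TP + TN + FP + FN)
TP + TN = 19 + 15 = 34
Total = 19 + 15 + 6 + 10 = 50
Accuracy = 34 / 50 = 17/25

17/25


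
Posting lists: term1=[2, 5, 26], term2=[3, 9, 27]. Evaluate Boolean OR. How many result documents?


Boolean OR: find union of posting lists
term1 docs: [2, 5, 26]
term2 docs: [3, 9, 27]
Union: [2, 3, 5, 9, 26, 27]
|union| = 6

6


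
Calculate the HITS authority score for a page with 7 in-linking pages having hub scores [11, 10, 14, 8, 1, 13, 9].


Authority = sum of hub scores of in-linkers
In-link 1: hub score = 11
In-link 2: hub score = 10
In-link 3: hub score = 14
In-link 4: hub score = 8
In-link 5: hub score = 1
In-link 6: hub score = 13
In-link 7: hub score = 9
Authority = 11 + 10 + 14 + 8 + 1 + 13 + 9 = 66

66


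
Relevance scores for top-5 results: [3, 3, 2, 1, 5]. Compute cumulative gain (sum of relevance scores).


Cumulative Gain = sum of relevance scores
Position 1: rel=3, running sum=3
Position 2: rel=3, running sum=6
Position 3: rel=2, running sum=8
Position 4: rel=1, running sum=9
Position 5: rel=5, running sum=14
CG = 14

14


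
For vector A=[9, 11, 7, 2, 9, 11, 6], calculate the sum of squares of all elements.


|A|^2 = sum of squared components
A[0]^2 = 9^2 = 81
A[1]^2 = 11^2 = 121
A[2]^2 = 7^2 = 49
A[3]^2 = 2^2 = 4
A[4]^2 = 9^2 = 81
A[5]^2 = 11^2 = 121
A[6]^2 = 6^2 = 36
Sum = 81 + 121 + 49 + 4 + 81 + 121 + 36 = 493

493


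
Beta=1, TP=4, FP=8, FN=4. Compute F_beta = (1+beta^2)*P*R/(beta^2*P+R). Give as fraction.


P = TP/(TP+FP) = 4/12 = 1/3
R = TP/(TP+FN) = 4/8 = 1/2
beta^2 = 1^2 = 1
(1 + beta^2) = 2
Numerator = (1+beta^2)*P*R = 1/3
Denominator = beta^2*P + R = 1/3 + 1/2 = 5/6
F_beta = 2/5

2/5


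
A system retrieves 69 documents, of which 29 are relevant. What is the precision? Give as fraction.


Precision = relevant_retrieved / total_retrieved
= 29 / 69
= 29 / (29 + 40)
= 29/69

29/69


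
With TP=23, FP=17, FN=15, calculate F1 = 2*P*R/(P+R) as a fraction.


F1 = 2 * P * R / (P + R)
P = TP/(TP+FP) = 23/40 = 23/40
R = TP/(TP+FN) = 23/38 = 23/38
2 * P * R = 2 * 23/40 * 23/38 = 529/760
P + R = 23/40 + 23/38 = 897/760
F1 = 529/760 / 897/760 = 23/39

23/39


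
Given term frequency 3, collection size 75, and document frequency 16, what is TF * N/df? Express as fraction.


TF * (N/df)
= 3 * (75/16)
= 3 * 75/16
= 225/16

225/16


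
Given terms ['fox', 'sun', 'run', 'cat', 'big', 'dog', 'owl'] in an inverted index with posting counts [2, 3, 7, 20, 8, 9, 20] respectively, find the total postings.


Summing posting list sizes:
'fox': 2 postings
'sun': 3 postings
'run': 7 postings
'cat': 20 postings
'big': 8 postings
'dog': 9 postings
'owl': 20 postings
Total = 2 + 3 + 7 + 20 + 8 + 9 + 20 = 69

69


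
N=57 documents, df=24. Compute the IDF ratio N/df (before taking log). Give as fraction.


IDF ratio = N / df
= 57 / 24
= 19/8

19/8


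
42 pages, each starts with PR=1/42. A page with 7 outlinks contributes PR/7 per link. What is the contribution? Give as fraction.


Initial PR = 1/42 = 1/42
Outlinks = 7
Contribution per link = PR / outlinks
= 1/42 / 7
= 1/294

1/294


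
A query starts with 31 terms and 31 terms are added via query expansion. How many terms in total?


Original terms: 31
Expansion terms: 31
Total = 31 + 31 = 62

62


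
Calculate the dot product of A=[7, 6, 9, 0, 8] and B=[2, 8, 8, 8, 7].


Dot product = sum of element-wise products
A[0]*B[0] = 7*2 = 14
A[1]*B[1] = 6*8 = 48
A[2]*B[2] = 9*8 = 72
A[3]*B[3] = 0*8 = 0
A[4]*B[4] = 8*7 = 56
Sum = 14 + 48 + 72 + 0 + 56 = 190

190


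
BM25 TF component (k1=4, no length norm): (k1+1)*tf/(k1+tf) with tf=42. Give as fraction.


BM25 TF component = (k1+1)*tf / (k1+tf)
k1 = 4, tf = 42
Numerator = (4+1)*42 = 210
Denominator = 4 + 42 = 46
= 210/46 = 105/23

105/23


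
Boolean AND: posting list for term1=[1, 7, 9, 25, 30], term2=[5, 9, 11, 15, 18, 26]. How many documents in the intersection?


Boolean AND: find intersection of posting lists
term1 docs: [1, 7, 9, 25, 30]
term2 docs: [5, 9, 11, 15, 18, 26]
Intersection: [9]
|intersection| = 1

1


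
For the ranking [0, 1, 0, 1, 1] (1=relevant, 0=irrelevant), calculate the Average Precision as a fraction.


Computing P@k for each relevant position:
Position 1: not relevant
Position 2: relevant, P@2 = 1/2 = 1/2
Position 3: not relevant
Position 4: relevant, P@4 = 2/4 = 1/2
Position 5: relevant, P@5 = 3/5 = 3/5
Sum of P@k = 1/2 + 1/2 + 3/5 = 8/5
AP = 8/5 / 3 = 8/15

8/15


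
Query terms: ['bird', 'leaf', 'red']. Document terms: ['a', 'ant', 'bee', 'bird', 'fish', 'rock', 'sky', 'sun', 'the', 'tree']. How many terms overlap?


Query terms: ['bird', 'leaf', 'red']
Document terms: ['a', 'ant', 'bee', 'bird', 'fish', 'rock', 'sky', 'sun', 'the', 'tree']
Common terms: ['bird']
Overlap count = 1

1


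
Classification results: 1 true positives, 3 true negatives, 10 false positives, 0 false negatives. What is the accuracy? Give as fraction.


Accuracy = (TP + TN) / (TP + TN + FP + FN)
TP + TN = 1 + 3 = 4
Total = 1 + 3 + 10 + 0 = 14
Accuracy = 4 / 14 = 2/7

2/7


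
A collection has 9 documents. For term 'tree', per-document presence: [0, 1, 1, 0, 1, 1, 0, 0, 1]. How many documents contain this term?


Checking each document for 'tree':
Doc 1: absent
Doc 2: present
Doc 3: present
Doc 4: absent
Doc 5: present
Doc 6: present
Doc 7: absent
Doc 8: absent
Doc 9: present
df = sum of presences = 0 + 1 + 1 + 0 + 1 + 1 + 0 + 0 + 1 = 5

5


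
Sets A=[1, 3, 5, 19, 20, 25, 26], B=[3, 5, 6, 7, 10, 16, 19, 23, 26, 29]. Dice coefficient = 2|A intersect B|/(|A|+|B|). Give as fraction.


A intersect B = [3, 5, 19, 26]
|A intersect B| = 4
|A| = 7, |B| = 10
Dice = 2*4 / (7+10)
= 8 / 17 = 8/17

8/17


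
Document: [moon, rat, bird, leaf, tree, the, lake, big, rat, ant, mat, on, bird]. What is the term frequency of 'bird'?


Document has 13 words
Scanning for 'bird':
Found at positions: [2, 12]
Count = 2

2


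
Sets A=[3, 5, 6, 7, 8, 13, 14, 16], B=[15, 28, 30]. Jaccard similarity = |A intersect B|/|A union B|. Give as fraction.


A intersect B = []
|A intersect B| = 0
A union B = [3, 5, 6, 7, 8, 13, 14, 15, 16, 28, 30]
|A union B| = 11
Jaccard = 0/11 = 0

0


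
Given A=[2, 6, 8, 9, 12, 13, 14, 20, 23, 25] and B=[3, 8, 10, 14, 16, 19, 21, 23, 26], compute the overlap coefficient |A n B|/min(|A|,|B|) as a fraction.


A intersect B = [8, 14, 23]
|A intersect B| = 3
min(|A|, |B|) = min(10, 9) = 9
Overlap = 3 / 9 = 1/3

1/3


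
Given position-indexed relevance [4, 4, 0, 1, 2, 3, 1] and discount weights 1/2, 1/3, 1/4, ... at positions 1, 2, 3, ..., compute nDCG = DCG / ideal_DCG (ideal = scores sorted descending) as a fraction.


Position discount weights w_i = 1/(i+1) for i=1..7:
Weights = [1/2, 1/3, 1/4, 1/5, 1/6, 1/7, 1/8]
Actual relevance: [4, 4, 0, 1, 2, 3, 1]
DCG = 4/2 + 4/3 + 0/4 + 1/5 + 2/6 + 3/7 + 1/8 = 3713/840
Ideal relevance (sorted desc): [4, 4, 3, 2, 1, 1, 0]
Ideal DCG = 4/2 + 4/3 + 3/4 + 2/5 + 1/6 + 1/7 + 0/8 = 671/140
nDCG = DCG / ideal_DCG = 3713/840 / 671/140 = 3713/4026

3713/4026


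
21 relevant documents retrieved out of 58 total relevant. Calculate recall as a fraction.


Recall = retrieved_relevant / total_relevant
= 21 / 58
= 21 / (21 + 37)
= 21/58

21/58


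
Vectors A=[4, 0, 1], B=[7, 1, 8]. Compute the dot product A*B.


Dot product = sum of element-wise products
A[0]*B[0] = 4*7 = 28
A[1]*B[1] = 0*1 = 0
A[2]*B[2] = 1*8 = 8
Sum = 28 + 0 + 8 = 36

36


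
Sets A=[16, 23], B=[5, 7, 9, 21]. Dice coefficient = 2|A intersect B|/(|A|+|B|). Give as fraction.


A intersect B = []
|A intersect B| = 0
|A| = 2, |B| = 4
Dice = 2*0 / (2+4)
= 0 / 6 = 0

0


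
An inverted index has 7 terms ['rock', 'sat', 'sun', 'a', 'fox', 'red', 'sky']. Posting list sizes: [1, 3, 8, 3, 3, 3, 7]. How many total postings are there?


Summing posting list sizes:
'rock': 1 postings
'sat': 3 postings
'sun': 8 postings
'a': 3 postings
'fox': 3 postings
'red': 3 postings
'sky': 7 postings
Total = 1 + 3 + 8 + 3 + 3 + 3 + 7 = 28

28


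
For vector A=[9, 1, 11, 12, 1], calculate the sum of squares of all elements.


|A|^2 = sum of squared components
A[0]^2 = 9^2 = 81
A[1]^2 = 1^2 = 1
A[2]^2 = 11^2 = 121
A[3]^2 = 12^2 = 144
A[4]^2 = 1^2 = 1
Sum = 81 + 1 + 121 + 144 + 1 = 348

348


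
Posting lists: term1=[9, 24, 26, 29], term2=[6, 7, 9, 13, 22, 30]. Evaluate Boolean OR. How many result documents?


Boolean OR: find union of posting lists
term1 docs: [9, 24, 26, 29]
term2 docs: [6, 7, 9, 13, 22, 30]
Union: [6, 7, 9, 13, 22, 24, 26, 29, 30]
|union| = 9

9


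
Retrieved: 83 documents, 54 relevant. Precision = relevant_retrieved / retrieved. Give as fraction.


Precision = relevant_retrieved / total_retrieved
= 54 / 83
= 54 / (54 + 29)
= 54/83

54/83


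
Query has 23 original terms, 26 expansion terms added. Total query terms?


Original terms: 23
Expansion terms: 26
Total = 23 + 26 = 49

49


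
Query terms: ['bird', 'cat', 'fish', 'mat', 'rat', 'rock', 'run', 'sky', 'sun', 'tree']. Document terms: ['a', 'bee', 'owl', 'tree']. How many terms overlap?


Query terms: ['bird', 'cat', 'fish', 'mat', 'rat', 'rock', 'run', 'sky', 'sun', 'tree']
Document terms: ['a', 'bee', 'owl', 'tree']
Common terms: ['tree']
Overlap count = 1

1


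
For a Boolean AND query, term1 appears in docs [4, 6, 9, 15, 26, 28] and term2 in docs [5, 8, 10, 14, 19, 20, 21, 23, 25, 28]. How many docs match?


Boolean AND: find intersection of posting lists
term1 docs: [4, 6, 9, 15, 26, 28]
term2 docs: [5, 8, 10, 14, 19, 20, 21, 23, 25, 28]
Intersection: [28]
|intersection| = 1

1


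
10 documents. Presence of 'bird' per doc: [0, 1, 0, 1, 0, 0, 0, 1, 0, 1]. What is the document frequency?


Checking each document for 'bird':
Doc 1: absent
Doc 2: present
Doc 3: absent
Doc 4: present
Doc 5: absent
Doc 6: absent
Doc 7: absent
Doc 8: present
Doc 9: absent
Doc 10: present
df = sum of presences = 0 + 1 + 0 + 1 + 0 + 0 + 0 + 1 + 0 + 1 = 4

4


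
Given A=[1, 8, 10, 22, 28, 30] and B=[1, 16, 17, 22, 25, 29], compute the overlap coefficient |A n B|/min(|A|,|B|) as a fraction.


A intersect B = [1, 22]
|A intersect B| = 2
min(|A|, |B|) = min(6, 6) = 6
Overlap = 2 / 6 = 1/3

1/3


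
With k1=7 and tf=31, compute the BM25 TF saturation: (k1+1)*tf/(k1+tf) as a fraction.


BM25 TF component = (k1+1)*tf / (k1+tf)
k1 = 7, tf = 31
Numerator = (7+1)*31 = 248
Denominator = 7 + 31 = 38
= 248/38 = 124/19

124/19


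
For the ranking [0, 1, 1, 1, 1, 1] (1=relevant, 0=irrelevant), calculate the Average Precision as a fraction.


Computing P@k for each relevant position:
Position 1: not relevant
Position 2: relevant, P@2 = 1/2 = 1/2
Position 3: relevant, P@3 = 2/3 = 2/3
Position 4: relevant, P@4 = 3/4 = 3/4
Position 5: relevant, P@5 = 4/5 = 4/5
Position 6: relevant, P@6 = 5/6 = 5/6
Sum of P@k = 1/2 + 2/3 + 3/4 + 4/5 + 5/6 = 71/20
AP = 71/20 / 5 = 71/100

71/100


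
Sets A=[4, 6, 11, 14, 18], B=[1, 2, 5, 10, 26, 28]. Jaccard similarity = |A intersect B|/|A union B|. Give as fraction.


A intersect B = []
|A intersect B| = 0
A union B = [1, 2, 4, 5, 6, 10, 11, 14, 18, 26, 28]
|A union B| = 11
Jaccard = 0/11 = 0

0


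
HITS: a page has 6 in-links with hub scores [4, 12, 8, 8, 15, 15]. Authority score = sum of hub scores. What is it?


Authority = sum of hub scores of in-linkers
In-link 1: hub score = 4
In-link 2: hub score = 12
In-link 3: hub score = 8
In-link 4: hub score = 8
In-link 5: hub score = 15
In-link 6: hub score = 15
Authority = 4 + 12 + 8 + 8 + 15 + 15 = 62

62


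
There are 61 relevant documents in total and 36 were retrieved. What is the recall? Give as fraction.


Recall = retrieved_relevant / total_relevant
= 36 / 61
= 36 / (36 + 25)
= 36/61

36/61


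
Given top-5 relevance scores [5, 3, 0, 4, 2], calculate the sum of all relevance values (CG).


Cumulative Gain = sum of relevance scores
Position 1: rel=5, running sum=5
Position 2: rel=3, running sum=8
Position 3: rel=0, running sum=8
Position 4: rel=4, running sum=12
Position 5: rel=2, running sum=14
CG = 14

14


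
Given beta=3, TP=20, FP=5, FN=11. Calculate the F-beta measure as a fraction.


P = TP/(TP+FP) = 20/25 = 4/5
R = TP/(TP+FN) = 20/31 = 20/31
beta^2 = 3^2 = 9
(1 + beta^2) = 10
Numerator = (1+beta^2)*P*R = 160/31
Denominator = beta^2*P + R = 36/5 + 20/31 = 1216/155
F_beta = 25/38

25/38


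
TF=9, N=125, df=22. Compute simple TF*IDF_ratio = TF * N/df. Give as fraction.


TF * (N/df)
= 9 * (125/22)
= 9 * 125/22
= 1125/22

1125/22
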